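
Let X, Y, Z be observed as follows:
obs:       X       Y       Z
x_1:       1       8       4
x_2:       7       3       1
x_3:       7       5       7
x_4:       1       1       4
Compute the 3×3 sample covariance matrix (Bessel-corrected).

Step 1 — column means:
  mean(X) = (1 + 7 + 7 + 1) / 4 = 16/4 = 4
  mean(Y) = (8 + 3 + 5 + 1) / 4 = 17/4 = 4.25
  mean(Z) = (4 + 1 + 7 + 4) / 4 = 16/4 = 4

Step 2 — sample covariance S[i,j] = (1/(n-1)) · Σ_k (x_{k,i} - mean_i) · (x_{k,j} - mean_j), with n-1 = 3.
  S[X,X] = ((-3)·(-3) + (3)·(3) + (3)·(3) + (-3)·(-3)) / 3 = 36/3 = 12
  S[X,Y] = ((-3)·(3.75) + (3)·(-1.25) + (3)·(0.75) + (-3)·(-3.25)) / 3 = -3/3 = -1
  S[X,Z] = ((-3)·(0) + (3)·(-3) + (3)·(3) + (-3)·(0)) / 3 = 0/3 = 0
  S[Y,Y] = ((3.75)·(3.75) + (-1.25)·(-1.25) + (0.75)·(0.75) + (-3.25)·(-3.25)) / 3 = 26.75/3 = 8.9167
  S[Y,Z] = ((3.75)·(0) + (-1.25)·(-3) + (0.75)·(3) + (-3.25)·(0)) / 3 = 6/3 = 2
  S[Z,Z] = ((0)·(0) + (-3)·(-3) + (3)·(3) + (0)·(0)) / 3 = 18/3 = 6

S is symmetric (S[j,i] = S[i,j]). Assembling:

S = [[12, -1, 0],
 [-1, 8.9167, 2],
 [0, 2, 6]]


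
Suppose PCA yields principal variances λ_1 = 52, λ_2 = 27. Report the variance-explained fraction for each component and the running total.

Step 1 — total variance = trace(Sigma) = Σ λ_i = 52 + 27 = 79.

Step 2 — fraction explained by component i = λ_i / Σ λ:
  PC1: 52/79 = 0.6582
  PC2: 27/79 = 0.3418

Step 3 — cumulative fraction after k components = (λ_1 + ... + λ_k) / Σ λ:
  k = 1: 52/79 = 0.6582
  k = 2: (52 + 27)/79 = 79/79 = 1

Summary (fraction, with percent):

explained: PC1 0.6582 (65.82%), PC2 0.3418 (34.18%);  cumulative: 0.6582, 1


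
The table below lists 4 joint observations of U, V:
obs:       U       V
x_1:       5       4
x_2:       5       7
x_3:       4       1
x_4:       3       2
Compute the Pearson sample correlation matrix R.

Step 1 — column means:
  mean(U) = (5 + 5 + 4 + 3) / 4 = 17/4 = 4.25
  mean(V) = (4 + 7 + 1 + 2) / 4 = 14/4 = 3.5

Step 2 — sample variances and covariances s[i,j] = (1/(n-1)) · Σ_k (x_{k,i} - mean_i) · (x_{k,j} - mean_j), with n-1 = 3:
  s[U,U] = ((0.75)·(0.75) + (0.75)·(0.75) + (-0.25)·(-0.25) + (-1.25)·(-1.25)) / 3 = 2.75/3 = 0.9167
  s[U,V] = ((0.75)·(0.5) + (0.75)·(3.5) + (-0.25)·(-2.5) + (-1.25)·(-1.5)) / 3 = 5.5/3 = 1.8333
  s[V,V] = ((0.5)·(0.5) + (3.5)·(3.5) + (-2.5)·(-2.5) + (-1.5)·(-1.5)) / 3 = 21/3 = 7
  Sample standard deviations s_i = √(s[i,i]):
  s(U) = √(0.9167) = 0.9574
  s(V) = √(7) = 2.6458

Step 3 — r_{ij} = s_{ij} / (s_i · s_j):
  r[U,U] = 1 (diagonal).
  r[U,V] = 1.8333 / (0.9574 · 2.6458) = 1.8333 / 2.5331 = 0.7237
  r[V,V] = 1 (diagonal).

R is symmetric with unit diagonal. Assembling:

R = [[1, 0.7237],
 [0.7237, 1]]


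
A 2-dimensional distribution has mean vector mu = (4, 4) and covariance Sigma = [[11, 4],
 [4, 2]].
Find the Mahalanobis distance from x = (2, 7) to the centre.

Step 1 — centre the observation: (x - mu) = (-2, 3).

Step 2 — invert Sigma. det(Sigma) = 11·2 - (4)² = 6.
  Sigma^{-1} = (1/det) · [[d, -b], [-b, a]] = [[0.3333, -0.6667],
 [-0.6667, 1.8333]].

Step 3 — form the quadratic (x - mu)^T · Sigma^{-1} · (x - mu):
  Sigma^{-1} · (x - mu) = (-2.6667, 6.8333).
  (x - mu)^T · [Sigma^{-1} · (x - mu)] = (-2)·(-2.6667) + (3)·(6.8333) = 25.8333.

Step 4 — take square root: d = √(25.8333) ≈ 5.0827.

d(x, mu) = √(25.8333) ≈ 5.0827


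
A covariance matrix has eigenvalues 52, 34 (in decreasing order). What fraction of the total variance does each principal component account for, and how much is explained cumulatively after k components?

Step 1 — total variance = trace(Sigma) = Σ λ_i = 52 + 34 = 86.

Step 2 — fraction explained by component i = λ_i / Σ λ:
  PC1: 52/86 = 0.6047
  PC2: 34/86 = 0.3953

Step 3 — cumulative fraction after k components = (λ_1 + ... + λ_k) / Σ λ:
  k = 1: 52/86 = 0.6047
  k = 2: (52 + 34)/86 = 86/86 = 1

Summary (fraction, with percent):

explained: PC1 0.6047 (60.47%), PC2 0.3953 (39.53%);  cumulative: 0.6047, 1


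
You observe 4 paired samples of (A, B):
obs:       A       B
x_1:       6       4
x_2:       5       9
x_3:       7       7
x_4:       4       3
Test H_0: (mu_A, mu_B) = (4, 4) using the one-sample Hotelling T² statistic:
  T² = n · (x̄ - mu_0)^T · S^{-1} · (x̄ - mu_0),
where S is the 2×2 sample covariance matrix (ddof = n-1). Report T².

Step 1 — sample mean vector:
  mean(A) = (6 + 5 + 7 + 4) / 4 = 22/4 = 5.5
  mean(B) = (4 + 9 + 7 + 3) / 4 = 23/4 = 5.75
  x̄ = (5.5, 5.75),  deviation x̄ - mu_0 = (5.5, 5.75) - (4, 4) = (1.5, 1.75).

Step 2 — sample covariance matrix, S[i,j] = (1/(n-1)) · Σ_k (x_{k,i} - mean_i) · (x_{k,j} - mean_j), divisor n-1 = 3:
  S[A,A] = ((0.5)·(0.5) + (-0.5)·(-0.5) + (1.5)·(1.5) + (-1.5)·(-1.5)) / 3 = 5/3 = 1.6667
  S[A,B] = ((0.5)·(-1.75) + (-0.5)·(3.25) + (1.5)·(1.25) + (-1.5)·(-2.75)) / 3 = 3.5/3 = 1.1667
  S[B,B] = ((-1.75)·(-1.75) + (3.25)·(3.25) + (1.25)·(1.25) + (-2.75)·(-2.75)) / 3 = 22.75/3 = 7.5833
  S = [[1.6667, 1.1667],
 [1.1667, 7.5833]].

Step 3 — invert S. det(S) = 1.6667·7.5833 - (1.1667)² = 11.2778.
  S^{-1} = (1/det) · [[d, -b], [-b, a]] = [[0.6724, -0.1034],
 [-0.1034, 0.1478]].

Step 4 — quadratic form (x̄ - mu_0)^T · S^{-1} · (x̄ - mu_0):
  S^{-1} · (x̄ - mu_0) = (0.8276, 0.1034),
  (x̄ - mu_0)^T · [...] = (1.5)·(0.8276) + (1.75)·(0.1034) = 1.4224.

Step 5 — scale by n: T² = 4 · 1.4224 = 5.6897.

T² ≈ 5.6897


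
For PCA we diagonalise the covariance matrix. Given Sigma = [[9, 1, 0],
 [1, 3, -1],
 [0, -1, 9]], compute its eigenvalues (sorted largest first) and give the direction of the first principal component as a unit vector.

Step 1 — characteristic polynomial p(λ) = det(λI - Sigma) = λ³ - tr·λ² + c_1·λ - det, where tr = trace, c_1 = sum of the principal 2×2 minors, det = det(Sigma):
  tr = 9 + 3 + 9 = 21,
  c_1 = (9·3 - (1)²) + (9·9 - (0)²) + (3·9 - (-1)²) = 26 + 81 + 26 = 133,
  det = 9·(3·9 - (-1)²) - (1)·((1)·9 - (-1)·(0)) + (0)·((1)·(-1) - 3·(0)) = 9·(26) - (1)·(9) + (0)·(-1) = 225.
  So p(λ) = λ³ - 21λ² + 133λ - 225.
Step 2 — look for an integer root (rational root theorem: any rational root is an integer divisor of 225). Testing λ = 9:
  p(9) = 729 - 1701 + 1197 - 225 = 0  ✓
  Dividing out (λ - 9): p(λ) = (λ - 9)(λ² - 12λ + 25).
Step 3 — remaining eigenvalues from the quadratic λ² - 12λ + 25 = 0:
  Δ = 12² - 4·25 = 144 - 100 = 44,  λ = (12 ± √44)/2 = (12 ± 6.6332)/2 ≈ 9.3166 or 2.6834.
  Sorted: λ_1 = 9.3166,  λ_2 = 9,  λ_3 = 2.6834  (check: sum = 21 = tr ✓).

Step 4 — unit eigenvector for λ_1 ≈ 9.3166: v spans the null space of (Sigma - λ_1 I), whose rows are
  r_1 = (-0.3166, 1, 0),  r_2 = (1, -6.3166, -1),  r_3 = (0, -1, -0.3166).
  v is orthogonal to every row, so take v ∝ r_1 × r_2 = ((1)·(-1) - (0)·(-6.3166), (0)·(1) - (-0.3166)·(-1), (-0.3166)·(-6.3166) - (1)·(1)) ≈ (-1, -0.3166, 1).
  Rescale (multiply by -1 so the first nonzero entry is positive): u = (1, 0.3166, -1).
  ||u|| = √((1)² + (0.3166)² + (-1)²) = √(2.1003) ≈ 1.4492,  v_1 = u/||u|| ≈ (0.69, 0.2185, -0.69) (||v_1|| = 1).

λ_1 = 9.3166,  λ_2 = 9,  λ_3 = 2.6834;  v_1 ≈ (0.69, 0.2185, -0.69)


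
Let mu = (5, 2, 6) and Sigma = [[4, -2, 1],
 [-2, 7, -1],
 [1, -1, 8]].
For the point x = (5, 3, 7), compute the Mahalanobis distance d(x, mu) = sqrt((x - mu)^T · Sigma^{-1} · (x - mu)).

Step 1 — centre the observation: (x - mu) = (0, 1, 1).

Step 2 — invert Sigma (cofactor / det for 3×3, or solve directly):
  Sigma^{-1} = [[0.2973, 0.0811, -0.027],
 [0.0811, 0.1676, 0.0108],
 [-0.027, 0.0108, 0.1297]].

Step 3 — form the quadratic (x - mu)^T · Sigma^{-1} · (x - mu):
  Sigma^{-1} · (x - mu) = (0.0541, 0.1784, 0.1405).
  (x - mu)^T · [Sigma^{-1} · (x - mu)] = (0)·(0.0541) + (1)·(0.1784) + (1)·(0.1405) = 0.3189.

Step 4 — take square root: d = √(0.3189) ≈ 0.5647.

d(x, mu) = √(0.3189) ≈ 0.5647


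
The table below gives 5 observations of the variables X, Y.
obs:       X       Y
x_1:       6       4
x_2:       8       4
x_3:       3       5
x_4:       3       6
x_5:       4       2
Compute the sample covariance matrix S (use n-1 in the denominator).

Step 1 — column means:
  mean(X) = (6 + 8 + 3 + 3 + 4) / 5 = 24/5 = 4.8
  mean(Y) = (4 + 4 + 5 + 6 + 2) / 5 = 21/5 = 4.2

Step 2 — sample covariance S[i,j] = (1/(n-1)) · Σ_k (x_{k,i} - mean_i) · (x_{k,j} - mean_j), with n-1 = 4.
  S[X,X] = ((1.2)·(1.2) + (3.2)·(3.2) + (-1.8)·(-1.8) + (-1.8)·(-1.8) + (-0.8)·(-0.8)) / 4 = 18.8/4 = 4.7
  S[X,Y] = ((1.2)·(-0.2) + (3.2)·(-0.2) + (-1.8)·(0.8) + (-1.8)·(1.8) + (-0.8)·(-2.2)) / 4 = -3.8/4 = -0.95
  S[Y,Y] = ((-0.2)·(-0.2) + (-0.2)·(-0.2) + (0.8)·(0.8) + (1.8)·(1.8) + (-2.2)·(-2.2)) / 4 = 8.8/4 = 2.2

S is symmetric (S[j,i] = S[i,j]). Assembling:

S = [[4.7, -0.95],
 [-0.95, 2.2]]


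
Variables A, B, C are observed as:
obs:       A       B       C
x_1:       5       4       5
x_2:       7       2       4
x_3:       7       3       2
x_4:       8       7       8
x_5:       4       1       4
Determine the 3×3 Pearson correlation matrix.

Step 1 — column means:
  mean(A) = (5 + 7 + 7 + 8 + 4) / 5 = 31/5 = 6.2
  mean(B) = (4 + 2 + 3 + 7 + 1) / 5 = 17/5 = 3.4
  mean(C) = (5 + 4 + 2 + 8 + 4) / 5 = 23/5 = 4.6

Step 2 — sample variances and covariances s[i,j] = (1/(n-1)) · Σ_k (x_{k,i} - mean_i) · (x_{k,j} - mean_j), with n-1 = 4:
  s[A,A] = ((-1.2)·(-1.2) + (0.8)·(0.8) + (0.8)·(0.8) + (1.8)·(1.8) + (-2.2)·(-2.2)) / 4 = 10.8/4 = 2.7
  s[A,B] = ((-1.2)·(0.6) + (0.8)·(-1.4) + (0.8)·(-0.4) + (1.8)·(3.6) + (-2.2)·(-2.4)) / 4 = 9.6/4 = 2.4
  s[A,C] = ((-1.2)·(0.4) + (0.8)·(-0.6) + (0.8)·(-2.6) + (1.8)·(3.4) + (-2.2)·(-0.6)) / 4 = 4.4/4 = 1.1
  s[B,B] = ((0.6)·(0.6) + (-1.4)·(-1.4) + (-0.4)·(-0.4) + (3.6)·(3.6) + (-2.4)·(-2.4)) / 4 = 21.2/4 = 5.3
  s[B,C] = ((0.6)·(0.4) + (-1.4)·(-0.6) + (-0.4)·(-2.6) + (3.6)·(3.4) + (-2.4)·(-0.6)) / 4 = 15.8/4 = 3.95
  s[C,C] = ((0.4)·(0.4) + (-0.6)·(-0.6) + (-2.6)·(-2.6) + (3.4)·(3.4) + (-0.6)·(-0.6)) / 4 = 19.2/4 = 4.8
  Sample standard deviations s_i = √(s[i,i]):
  s(A) = √(2.7) = 1.6432
  s(B) = √(5.3) = 2.3022
  s(C) = √(4.8) = 2.1909

Step 3 — r_{ij} = s_{ij} / (s_i · s_j):
  r[A,A] = 1 (diagonal).
  r[A,B] = 2.4 / (1.6432 · 2.3022) = 2.4 / 3.7829 = 0.6344
  r[A,C] = 1.1 / (1.6432 · 2.1909) = 1.1 / 3.6 = 0.3056
  r[B,B] = 1 (diagonal).
  r[B,C] = 3.95 / (2.3022 · 2.1909) = 3.95 / 5.0438 = 0.7831
  r[C,C] = 1 (diagonal).

R is symmetric with unit diagonal. Assembling:

R = [[1, 0.6344, 0.3056],
 [0.6344, 1, 0.7831],
 [0.3056, 0.7831, 1]]


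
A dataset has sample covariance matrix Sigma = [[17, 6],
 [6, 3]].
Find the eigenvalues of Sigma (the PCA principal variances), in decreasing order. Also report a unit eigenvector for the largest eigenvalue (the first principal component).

Step 1 — characteristic polynomial of 2×2 Sigma:
  det(Sigma - λI) = λ² - trace · λ + det = 0.
  trace = 17 + 3 = 20, det = 17·3 - (6)² = 15.
Step 2 — discriminant:
  Δ = trace² - 4·det = 400 - 60 = 340.
Step 3 — eigenvalues:
  λ = (trace ± √Δ)/2 = (20 ± 18.4391)/2,
  λ_1 = 19.2195,  λ_2 = 0.7805.

Step 4 — unit eigenvector for λ_1: solve (Sigma - λ_1 I)v = 0. First row:
  (17 - 19.2195)·v_x + (6)·v_y = 0, i.e. (-2.2195)·v_x + (6)·v_y = 0,
  so v ∝ (b, λ_1 - a) = (6, 2.2195) = u.
  ||u|| = √((6)² + (2.2195)²) = √(40.9264) ≈ 6.3974,
  v_1 = u/||u|| ≈ (0.9379, 0.3469) (||v_1|| = 1).

λ_1 = 19.2195,  λ_2 = 0.7805;  v_1 ≈ (0.9379, 0.3469)


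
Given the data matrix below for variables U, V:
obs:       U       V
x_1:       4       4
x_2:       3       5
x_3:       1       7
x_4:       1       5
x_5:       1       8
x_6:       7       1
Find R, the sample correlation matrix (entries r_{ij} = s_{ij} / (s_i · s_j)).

Step 1 — column means:
  mean(U) = (4 + 3 + 1 + 1 + 1 + 7) / 6 = 17/6 = 2.8333
  mean(V) = (4 + 5 + 7 + 5 + 8 + 1) / 6 = 30/6 = 5

Step 2 — sample variances and covariances s[i,j] = (1/(n-1)) · Σ_k (x_{k,i} - mean_i) · (x_{k,j} - mean_j), with n-1 = 5:
  s[U,U] = ((1.1667)·(1.1667) + (0.1667)·(0.1667) + (-1.8333)·(-1.8333) + (-1.8333)·(-1.8333) + (-1.8333)·(-1.8333) + (4.1667)·(4.1667)) / 5 = 28.8333/5 = 5.7667
  s[U,V] = ((1.1667)·(-1) + (0.1667)·(0) + (-1.8333)·(2) + (-1.8333)·(0) + (-1.8333)·(3) + (4.1667)·(-4)) / 5 = -27/5 = -5.4
  s[V,V] = ((-1)·(-1) + (0)·(0) + (2)·(2) + (0)·(0) + (3)·(3) + (-4)·(-4)) / 5 = 30/5 = 6
  Sample standard deviations s_i = √(s[i,i]):
  s(U) = √(5.7667) = 2.4014
  s(V) = √(6) = 2.4495

Step 3 — r_{ij} = s_{ij} / (s_i · s_j):
  r[U,U] = 1 (diagonal).
  r[U,V] = -5.4 / (2.4014 · 2.4495) = -5.4 / 5.8822 = -0.918
  r[V,V] = 1 (diagonal).

R is symmetric with unit diagonal. Assembling:

R = [[1, -0.918],
 [-0.918, 1]]


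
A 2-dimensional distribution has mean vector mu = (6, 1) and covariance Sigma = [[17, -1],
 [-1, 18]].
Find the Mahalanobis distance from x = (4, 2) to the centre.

Step 1 — centre the observation: (x - mu) = (-2, 1).

Step 2 — invert Sigma. det(Sigma) = 17·18 - (-1)² = 305.
  Sigma^{-1} = (1/det) · [[d, -b], [-b, a]] = [[0.059, 0.0033],
 [0.0033, 0.0557]].

Step 3 — form the quadratic (x - mu)^T · Sigma^{-1} · (x - mu):
  Sigma^{-1} · (x - mu) = (-0.1148, 0.0492).
  (x - mu)^T · [Sigma^{-1} · (x - mu)] = (-2)·(-0.1148) + (1)·(0.0492) = 0.2787.

Step 4 — take square root: d = √(0.2787) ≈ 0.5279.

d(x, mu) = √(0.2787) ≈ 0.5279


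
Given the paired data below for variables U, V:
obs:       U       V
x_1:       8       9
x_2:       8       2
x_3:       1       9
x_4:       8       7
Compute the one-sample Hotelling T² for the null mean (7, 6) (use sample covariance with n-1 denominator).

Step 1 — sample mean vector:
  mean(U) = (8 + 8 + 1 + 8) / 4 = 25/4 = 6.25
  mean(V) = (9 + 2 + 9 + 7) / 4 = 27/4 = 6.75
  x̄ = (6.25, 6.75),  deviation x̄ - mu_0 = (6.25, 6.75) - (7, 6) = (-0.75, 0.75).

Step 2 — sample covariance matrix, S[i,j] = (1/(n-1)) · Σ_k (x_{k,i} - mean_i) · (x_{k,j} - mean_j), divisor n-1 = 3:
  S[U,U] = ((1.75)·(1.75) + (1.75)·(1.75) + (-5.25)·(-5.25) + (1.75)·(1.75)) / 3 = 36.75/3 = 12.25
  S[U,V] = ((1.75)·(2.25) + (1.75)·(-4.75) + (-5.25)·(2.25) + (1.75)·(0.25)) / 3 = -15.75/3 = -5.25
  S[V,V] = ((2.25)·(2.25) + (-4.75)·(-4.75) + (2.25)·(2.25) + (0.25)·(0.25)) / 3 = 32.75/3 = 10.9167
  S = [[12.25, -5.25],
 [-5.25, 10.9167]].

Step 3 — invert S. det(S) = 12.25·10.9167 - (-5.25)² = 106.1667.
  S^{-1} = (1/det) · [[d, -b], [-b, a]] = [[0.1028, 0.0495],
 [0.0495, 0.1154]].

Step 4 — quadratic form (x̄ - mu_0)^T · S^{-1} · (x̄ - mu_0):
  S^{-1} · (x̄ - mu_0) = (-0.04, 0.0495),
  (x̄ - mu_0)^T · [...] = (-0.75)·(-0.04) + (0.75)·(0.0495) = 0.0671.

Step 5 — scale by n: T² = 4 · 0.0671 = 0.2684.

T² ≈ 0.2684


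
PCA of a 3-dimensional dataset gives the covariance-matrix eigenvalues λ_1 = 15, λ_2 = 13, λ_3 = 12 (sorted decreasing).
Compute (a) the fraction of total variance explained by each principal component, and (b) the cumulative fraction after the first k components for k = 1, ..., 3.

Step 1 — total variance = trace(Sigma) = Σ λ_i = 15 + 13 + 12 = 40.

Step 2 — fraction explained by component i = λ_i / Σ λ:
  PC1: 15/40 = 0.375
  PC2: 13/40 = 0.325
  PC3: 12/40 = 0.3

Step 3 — cumulative fraction after k components = (λ_1 + ... + λ_k) / Σ λ:
  k = 1: 15/40 = 0.375
  k = 2: (15 + 13)/40 = 28/40 = 0.7
  k = 3: (15 + 13 + 12)/40 = 40/40 = 1

Summary (fraction, with percent):

explained: PC1 0.375 (37.5%), PC2 0.325 (32.5%), PC3 0.3 (30%);  cumulative: 0.375, 0.7, 1


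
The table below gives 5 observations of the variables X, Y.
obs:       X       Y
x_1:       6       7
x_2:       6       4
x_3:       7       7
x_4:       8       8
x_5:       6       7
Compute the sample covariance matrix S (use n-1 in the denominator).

Step 1 — column means:
  mean(X) = (6 + 6 + 7 + 8 + 6) / 5 = 33/5 = 6.6
  mean(Y) = (7 + 4 + 7 + 8 + 7) / 5 = 33/5 = 6.6

Step 2 — sample covariance S[i,j] = (1/(n-1)) · Σ_k (x_{k,i} - mean_i) · (x_{k,j} - mean_j), with n-1 = 4.
  S[X,X] = ((-0.6)·(-0.6) + (-0.6)·(-0.6) + (0.4)·(0.4) + (1.4)·(1.4) + (-0.6)·(-0.6)) / 4 = 3.2/4 = 0.8
  S[X,Y] = ((-0.6)·(0.4) + (-0.6)·(-2.6) + (0.4)·(0.4) + (1.4)·(1.4) + (-0.6)·(0.4)) / 4 = 3.2/4 = 0.8
  S[Y,Y] = ((0.4)·(0.4) + (-2.6)·(-2.6) + (0.4)·(0.4) + (1.4)·(1.4) + (0.4)·(0.4)) / 4 = 9.2/4 = 2.3

S is symmetric (S[j,i] = S[i,j]). Assembling:

S = [[0.8, 0.8],
 [0.8, 2.3]]


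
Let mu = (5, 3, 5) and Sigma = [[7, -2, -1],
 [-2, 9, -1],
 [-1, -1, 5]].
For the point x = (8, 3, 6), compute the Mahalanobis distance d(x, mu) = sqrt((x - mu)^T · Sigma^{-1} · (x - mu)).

Step 1 — centre the observation: (x - mu) = (3, 0, 1).

Step 2 — invert Sigma (cofactor / det for 3×3, or solve directly):
  Sigma^{-1} = [[0.16, 0.04, 0.04],
 [0.04, 0.1236, 0.0327],
 [0.04, 0.0327, 0.2145]].

Step 3 — form the quadratic (x - mu)^T · Sigma^{-1} · (x - mu):
  Sigma^{-1} · (x - mu) = (0.52, 0.1527, 0.3345).
  (x - mu)^T · [Sigma^{-1} · (x - mu)] = (3)·(0.52) + (0)·(0.1527) + (1)·(0.3345) = 1.8945.

Step 4 — take square root: d = √(1.8945) ≈ 1.3764.

d(x, mu) = √(1.8945) ≈ 1.3764


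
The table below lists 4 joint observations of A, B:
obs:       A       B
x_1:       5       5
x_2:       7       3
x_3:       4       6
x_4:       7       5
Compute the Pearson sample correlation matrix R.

Step 1 — column means:
  mean(A) = (5 + 7 + 4 + 7) / 4 = 23/4 = 5.75
  mean(B) = (5 + 3 + 6 + 5) / 4 = 19/4 = 4.75

Step 2 — sample variances and covariances s[i,j] = (1/(n-1)) · Σ_k (x_{k,i} - mean_i) · (x_{k,j} - mean_j), with n-1 = 3:
  s[A,A] = ((-0.75)·(-0.75) + (1.25)·(1.25) + (-1.75)·(-1.75) + (1.25)·(1.25)) / 3 = 6.75/3 = 2.25
  s[A,B] = ((-0.75)·(0.25) + (1.25)·(-1.75) + (-1.75)·(1.25) + (1.25)·(0.25)) / 3 = -4.25/3 = -1.4167
  s[B,B] = ((0.25)·(0.25) + (-1.75)·(-1.75) + (1.25)·(1.25) + (0.25)·(0.25)) / 3 = 4.75/3 = 1.5833
  Sample standard deviations s_i = √(s[i,i]):
  s(A) = √(2.25) = 1.5
  s(B) = √(1.5833) = 1.2583

Step 3 — r_{ij} = s_{ij} / (s_i · s_j):
  r[A,A] = 1 (diagonal).
  r[A,B] = -1.4167 / (1.5 · 1.2583) = -1.4167 / 1.8875 = -0.7506
  r[B,B] = 1 (diagonal).

R is symmetric with unit diagonal. Assembling:

R = [[1, -0.7506],
 [-0.7506, 1]]


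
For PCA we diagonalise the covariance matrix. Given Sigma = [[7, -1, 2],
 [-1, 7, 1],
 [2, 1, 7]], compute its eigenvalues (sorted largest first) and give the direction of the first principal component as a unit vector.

Step 1 — characteristic polynomial p(λ) = det(λI - Sigma) = λ³ - tr·λ² + c_1·λ - det, where tr = trace, c_1 = sum of the principal 2×2 minors, det = det(Sigma):
  tr = 7 + 7 + 7 = 21,
  c_1 = (7·7 - (-1)²) + (7·7 - (2)²) + (7·7 - (1)²) = 48 + 45 + 48 = 141,
  det = 7·(7·7 - (1)²) - (-1)·((-1)·7 - (1)·(2)) + (2)·((-1)·(1) - 7·(2)) = 7·(48) - (-1)·(-9) + (2)·(-15) = 297.
  So p(λ) = λ³ - 21λ² + 141λ - 297.
Step 2 — look for an integer root (rational root theorem: any rational root is an integer divisor of 297). Testing λ = 9:
  p(9) = 729 - 1701 + 1269 - 297 = 0  ✓
  Dividing out (λ - 9): p(λ) = (λ - 9)(λ² - 12λ + 33).
Step 3 — remaining eigenvalues from the quadratic λ² - 12λ + 33 = 0:
  Δ = 12² - 4·33 = 144 - 132 = 12,  λ = (12 ± √12)/2 = (12 ± 3.4641)/2 ≈ 7.7321 or 4.2679.
  Sorted: λ_1 = 9,  λ_2 = 7.7321,  λ_3 = 4.2679  (check: sum = 21 = tr ✓).

Step 4 — unit eigenvector for λ_1 = 9: v spans the null space of (Sigma - λ_1 I), whose rows are
  r_1 = (-2, -1, 2),  r_2 = (-1, -2, 1),  r_3 = (2, 1, -2).
  v is orthogonal to every row, so take v ∝ r_1 × r_2 = ((-1)·(1) - (2)·(-2), (2)·(-1) - (-2)·(1), (-2)·(-2) - (-1)·(-1)) = (3, 0, 3).
  Rescale (divide by 3): u = (1, 0, 1).
  ||u|| = √((1)² + (0)² + (1)²) = √(2) ≈ 1.4142,  v_1 = u/||u|| ≈ (0.7071, 0, 0.7071) (||v_1|| = 1).

λ_1 = 9,  λ_2 = 7.7321,  λ_3 = 4.2679;  v_1 ≈ (0.7071, 0, 0.7071)


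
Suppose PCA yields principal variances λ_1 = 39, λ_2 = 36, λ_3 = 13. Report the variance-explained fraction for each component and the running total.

Step 1 — total variance = trace(Sigma) = Σ λ_i = 39 + 36 + 13 = 88.

Step 2 — fraction explained by component i = λ_i / Σ λ:
  PC1: 39/88 = 0.4432
  PC2: 36/88 = 0.4091
  PC3: 13/88 = 0.1477

Step 3 — cumulative fraction after k components = (λ_1 + ... + λ_k) / Σ λ:
  k = 1: 39/88 = 0.4432
  k = 2: (39 + 36)/88 = 75/88 = 0.8523
  k = 3: (39 + 36 + 13)/88 = 88/88 = 1

Summary (fraction, with percent):

explained: PC1 0.4432 (44.32%), PC2 0.4091 (40.91%), PC3 0.1477 (14.77%);  cumulative: 0.4432, 0.8523, 1


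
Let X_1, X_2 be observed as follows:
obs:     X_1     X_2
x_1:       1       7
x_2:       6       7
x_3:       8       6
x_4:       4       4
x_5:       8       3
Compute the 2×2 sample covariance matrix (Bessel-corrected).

Step 1 — column means:
  mean(X_1) = (1 + 6 + 8 + 4 + 8) / 5 = 27/5 = 5.4
  mean(X_2) = (7 + 7 + 6 + 4 + 3) / 5 = 27/5 = 5.4

Step 2 — sample covariance S[i,j] = (1/(n-1)) · Σ_k (x_{k,i} - mean_i) · (x_{k,j} - mean_j), with n-1 = 4.
  S[X_1,X_1] = ((-4.4)·(-4.4) + (0.6)·(0.6) + (2.6)·(2.6) + (-1.4)·(-1.4) + (2.6)·(2.6)) / 4 = 35.2/4 = 8.8
  S[X_1,X_2] = ((-4.4)·(1.6) + (0.6)·(1.6) + (2.6)·(0.6) + (-1.4)·(-1.4) + (2.6)·(-2.4)) / 4 = -8.8/4 = -2.2
  S[X_2,X_2] = ((1.6)·(1.6) + (1.6)·(1.6) + (0.6)·(0.6) + (-1.4)·(-1.4) + (-2.4)·(-2.4)) / 4 = 13.2/4 = 3.3

S is symmetric (S[j,i] = S[i,j]). Assembling:

S = [[8.8, -2.2],
 [-2.2, 3.3]]


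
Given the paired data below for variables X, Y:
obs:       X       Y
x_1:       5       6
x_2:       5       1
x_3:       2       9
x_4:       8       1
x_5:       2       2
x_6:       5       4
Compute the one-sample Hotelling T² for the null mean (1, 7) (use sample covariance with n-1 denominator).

Step 1 — sample mean vector:
  mean(X) = (5 + 5 + 2 + 8 + 2 + 5) / 6 = 27/6 = 4.5
  mean(Y) = (6 + 1 + 9 + 1 + 2 + 4) / 6 = 23/6 = 3.8333
  x̄ = (4.5, 3.8333),  deviation x̄ - mu_0 = (4.5, 3.8333) - (1, 7) = (3.5, -3.1667).

Step 2 — sample covariance matrix, S[i,j] = (1/(n-1)) · Σ_k (x_{k,i} - mean_i) · (x_{k,j} - mean_j), divisor n-1 = 5:
  S[X,X] = ((0.5)·(0.5) + (0.5)·(0.5) + (-2.5)·(-2.5) + (3.5)·(3.5) + (-2.5)·(-2.5) + (0.5)·(0.5)) / 5 = 25.5/5 = 5.1
  S[X,Y] = ((0.5)·(2.1667) + (0.5)·(-2.8333) + (-2.5)·(5.1667) + (3.5)·(-2.8333) + (-2.5)·(-1.8333) + (0.5)·(0.1667)) / 5 = -18.5/5 = -3.7
  S[Y,Y] = ((2.1667)·(2.1667) + (-2.8333)·(-2.8333) + (5.1667)·(5.1667) + (-2.8333)·(-2.8333) + (-1.8333)·(-1.8333) + (0.1667)·(0.1667)) / 5 = 50.8333/5 = 10.1667
  S = [[5.1, -3.7],
 [-3.7, 10.1667]].

Step 3 — invert S. det(S) = 5.1·10.1667 - (-3.7)² = 38.16.
  S^{-1} = (1/det) · [[d, -b], [-b, a]] = [[0.2664, 0.097],
 [0.097, 0.1336]].

Step 4 — quadratic form (x̄ - mu_0)^T · S^{-1} · (x̄ - mu_0):
  S^{-1} · (x̄ - mu_0) = (0.6254, -0.0839),
  (x̄ - mu_0)^T · [...] = (3.5)·(0.6254) + (-3.1667)·(-0.0839) = 2.4546.

Step 5 — scale by n: T² = 6 · 2.4546 = 14.7275.

T² ≈ 14.7275


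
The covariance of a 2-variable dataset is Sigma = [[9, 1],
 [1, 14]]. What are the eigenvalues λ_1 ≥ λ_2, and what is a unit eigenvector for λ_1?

Step 1 — characteristic polynomial of 2×2 Sigma:
  det(Sigma - λI) = λ² - trace · λ + det = 0.
  trace = 9 + 14 = 23, det = 9·14 - (1)² = 125.
Step 2 — discriminant:
  Δ = trace² - 4·det = 529 - 500 = 29.
Step 3 — eigenvalues:
  λ = (trace ± √Δ)/2 = (23 ± 5.3852)/2,
  λ_1 = 14.1926,  λ_2 = 8.8074.

Step 4 — unit eigenvector for λ_1: solve (Sigma - λ_1 I)v = 0. First row:
  (9 - 14.1926)·v_x + (1)·v_y = 0, i.e. (-5.1926)·v_x + (1)·v_y = 0,
  so v ∝ (b, λ_1 - a) = (1, 5.1926) = u.
  ||u|| = √((1)² + (5.1926)²) = √(27.9629) ≈ 5.288,
  v_1 = u/||u|| ≈ (0.1891, 0.982) (||v_1|| = 1).

λ_1 = 14.1926,  λ_2 = 8.8074;  v_1 ≈ (0.1891, 0.982)


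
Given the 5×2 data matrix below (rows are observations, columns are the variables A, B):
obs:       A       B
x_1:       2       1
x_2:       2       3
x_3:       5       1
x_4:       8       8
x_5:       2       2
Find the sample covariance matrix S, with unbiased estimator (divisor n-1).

Step 1 — column means:
  mean(A) = (2 + 2 + 5 + 8 + 2) / 5 = 19/5 = 3.8
  mean(B) = (1 + 3 + 1 + 8 + 2) / 5 = 15/5 = 3

Step 2 — sample covariance S[i,j] = (1/(n-1)) · Σ_k (x_{k,i} - mean_i) · (x_{k,j} - mean_j), with n-1 = 4.
  S[A,A] = ((-1.8)·(-1.8) + (-1.8)·(-1.8) + (1.2)·(1.2) + (4.2)·(4.2) + (-1.8)·(-1.8)) / 4 = 28.8/4 = 7.2
  S[A,B] = ((-1.8)·(-2) + (-1.8)·(0) + (1.2)·(-2) + (4.2)·(5) + (-1.8)·(-1)) / 4 = 24/4 = 6
  S[B,B] = ((-2)·(-2) + (0)·(0) + (-2)·(-2) + (5)·(5) + (-1)·(-1)) / 4 = 34/4 = 8.5

S is symmetric (S[j,i] = S[i,j]). Assembling:

S = [[7.2, 6],
 [6, 8.5]]


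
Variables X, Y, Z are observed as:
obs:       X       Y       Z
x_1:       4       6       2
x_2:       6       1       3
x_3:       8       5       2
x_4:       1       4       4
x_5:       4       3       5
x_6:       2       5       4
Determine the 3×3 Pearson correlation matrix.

Step 1 — column means:
  mean(X) = (4 + 6 + 8 + 1 + 4 + 2) / 6 = 25/6 = 4.1667
  mean(Y) = (6 + 1 + 5 + 4 + 3 + 5) / 6 = 24/6 = 4
  mean(Z) = (2 + 3 + 2 + 4 + 5 + 4) / 6 = 20/6 = 3.3333

Step 2 — sample variances and covariances s[i,j] = (1/(n-1)) · Σ_k (x_{k,i} - mean_i) · (x_{k,j} - mean_j), with n-1 = 5:
  s[X,X] = ((-0.1667)·(-0.1667) + (1.8333)·(1.8333) + (3.8333)·(3.8333) + (-3.1667)·(-3.1667) + (-0.1667)·(-0.1667) + (-2.1667)·(-2.1667)) / 5 = 32.8333/5 = 6.5667
  s[X,Y] = ((-0.1667)·(2) + (1.8333)·(-3) + (3.8333)·(1) + (-3.1667)·(0) + (-0.1667)·(-1) + (-2.1667)·(1)) / 5 = -4/5 = -0.8
  s[X,Z] = ((-0.1667)·(-1.3333) + (1.8333)·(-0.3333) + (3.8333)·(-1.3333) + (-3.1667)·(0.6667) + (-0.1667)·(1.6667) + (-2.1667)·(0.6667)) / 5 = -9.3333/5 = -1.8667
  s[Y,Y] = ((2)·(2) + (-3)·(-3) + (1)·(1) + (0)·(0) + (-1)·(-1) + (1)·(1)) / 5 = 16/5 = 3.2
  s[Y,Z] = ((2)·(-1.3333) + (-3)·(-0.3333) + (1)·(-1.3333) + (0)·(0.6667) + (-1)·(1.6667) + (1)·(0.6667)) / 5 = -4/5 = -0.8
  s[Z,Z] = ((-1.3333)·(-1.3333) + (-0.3333)·(-0.3333) + (-1.3333)·(-1.3333) + (0.6667)·(0.6667) + (1.6667)·(1.6667) + (0.6667)·(0.6667)) / 5 = 7.3333/5 = 1.4667
  Sample standard deviations s_i = √(s[i,i]):
  s(X) = √(6.5667) = 2.5626
  s(Y) = √(3.2) = 1.7889
  s(Z) = √(1.4667) = 1.2111

Step 3 — r_{ij} = s_{ij} / (s_i · s_j):
  r[X,X] = 1 (diagonal).
  r[X,Y] = -0.8 / (2.5626 · 1.7889) = -0.8 / 4.584 = -0.1745
  r[X,Z] = -1.8667 / (2.5626 · 1.2111) = -1.8667 / 3.1034 = -0.6015
  r[Y,Y] = 1 (diagonal).
  r[Y,Z] = -0.8 / (1.7889 · 1.2111) = -0.8 / 2.1664 = -0.3693
  r[Z,Z] = 1 (diagonal).

R is symmetric with unit diagonal. Assembling:

R = [[1, -0.1745, -0.6015],
 [-0.1745, 1, -0.3693],
 [-0.6015, -0.3693, 1]]


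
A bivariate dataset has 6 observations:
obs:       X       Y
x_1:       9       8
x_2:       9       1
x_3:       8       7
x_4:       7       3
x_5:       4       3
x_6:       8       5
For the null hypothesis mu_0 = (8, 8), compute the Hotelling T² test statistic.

Step 1 — sample mean vector:
  mean(X) = (9 + 9 + 8 + 7 + 4 + 8) / 6 = 45/6 = 7.5
  mean(Y) = (8 + 1 + 7 + 3 + 3 + 5) / 6 = 27/6 = 4.5
  x̄ = (7.5, 4.5),  deviation x̄ - mu_0 = (7.5, 4.5) - (8, 8) = (-0.5, -3.5).

Step 2 — sample covariance matrix, S[i,j] = (1/(n-1)) · Σ_k (x_{k,i} - mean_i) · (x_{k,j} - mean_j), divisor n-1 = 5:
  S[X,X] = ((1.5)·(1.5) + (1.5)·(1.5) + (0.5)·(0.5) + (-0.5)·(-0.5) + (-3.5)·(-3.5) + (0.5)·(0.5)) / 5 = 17.5/5 = 3.5
  S[X,Y] = ((1.5)·(3.5) + (1.5)·(-3.5) + (0.5)·(2.5) + (-0.5)·(-1.5) + (-3.5)·(-1.5) + (0.5)·(0.5)) / 5 = 7.5/5 = 1.5
  S[Y,Y] = ((3.5)·(3.5) + (-3.5)·(-3.5) + (2.5)·(2.5) + (-1.5)·(-1.5) + (-1.5)·(-1.5) + (0.5)·(0.5)) / 5 = 35.5/5 = 7.1
  S = [[3.5, 1.5],
 [1.5, 7.1]].

Step 3 — invert S. det(S) = 3.5·7.1 - (1.5)² = 22.6.
  S^{-1} = (1/det) · [[d, -b], [-b, a]] = [[0.3142, -0.0664],
 [-0.0664, 0.1549]].

Step 4 — quadratic form (x̄ - mu_0)^T · S^{-1} · (x̄ - mu_0):
  S^{-1} · (x̄ - mu_0) = (0.0752, -0.5088),
  (x̄ - mu_0)^T · [...] = (-0.5)·(0.0752) + (-3.5)·(-0.5088) = 1.7434.

Step 5 — scale by n: T² = 6 · 1.7434 = 10.4602.

T² ≈ 10.4602


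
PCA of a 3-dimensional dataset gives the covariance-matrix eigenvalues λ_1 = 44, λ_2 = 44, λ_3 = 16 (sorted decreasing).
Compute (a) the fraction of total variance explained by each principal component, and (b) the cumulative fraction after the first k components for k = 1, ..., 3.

Step 1 — total variance = trace(Sigma) = Σ λ_i = 44 + 44 + 16 = 104.

Step 2 — fraction explained by component i = λ_i / Σ λ:
  PC1: 44/104 = 0.4231
  PC2: 44/104 = 0.4231
  PC3: 16/104 = 0.1538

Step 3 — cumulative fraction after k components = (λ_1 + ... + λ_k) / Σ λ:
  k = 1: 44/104 = 0.4231
  k = 2: (44 + 44)/104 = 88/104 = 0.8462
  k = 3: (44 + 44 + 16)/104 = 104/104 = 1

Summary (fraction, with percent):

explained: PC1 0.4231 (42.31%), PC2 0.4231 (42.31%), PC3 0.1538 (15.38%);  cumulative: 0.4231, 0.8462, 1


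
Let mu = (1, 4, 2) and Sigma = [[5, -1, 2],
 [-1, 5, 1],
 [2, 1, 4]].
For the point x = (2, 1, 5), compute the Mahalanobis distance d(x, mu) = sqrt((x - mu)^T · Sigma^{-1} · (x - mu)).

Step 1 — centre the observation: (x - mu) = (1, -3, 3).

Step 2 — invert Sigma (cofactor / det for 3×3, or solve directly):
  Sigma^{-1} = [[0.2836, 0.0896, -0.1642],
 [0.0896, 0.2388, -0.1045],
 [-0.1642, -0.1045, 0.3582]].

Step 3 — form the quadratic (x - mu)^T · Sigma^{-1} · (x - mu):
  Sigma^{-1} · (x - mu) = (-0.4776, -0.9403, 1.2239).
  (x - mu)^T · [Sigma^{-1} · (x - mu)] = (1)·(-0.4776) + (-3)·(-0.9403) + (3)·(1.2239) = 6.0149.

Step 4 — take square root: d = √(6.0149) ≈ 2.4525.

d(x, mu) = √(6.0149) ≈ 2.4525


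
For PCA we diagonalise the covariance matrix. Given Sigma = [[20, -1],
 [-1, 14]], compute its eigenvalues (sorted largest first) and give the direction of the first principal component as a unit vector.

Step 1 — characteristic polynomial of 2×2 Sigma:
  det(Sigma - λI) = λ² - trace · λ + det = 0.
  trace = 20 + 14 = 34, det = 20·14 - (-1)² = 279.
Step 2 — discriminant:
  Δ = trace² - 4·det = 1156 - 1116 = 40.
Step 3 — eigenvalues:
  λ = (trace ± √Δ)/2 = (34 ± 6.3246)/2,
  λ_1 = 20.1623,  λ_2 = 13.8377.

Step 4 — unit eigenvector for λ_1: solve (Sigma - λ_1 I)v = 0. First row:
  (20 - 20.1623)·v_x + (-1)·v_y = 0, i.e. (-0.1623)·v_x + (-1)·v_y = 0,
  so v ∝ (b, λ_1 - a) = (-1, 0.1623); multiply by -1 so the first entry is positive: u = (1, -0.1623).
  ||u|| = √((1)² + (-0.1623)²) = √(1.0263) ≈ 1.0131,
  v_1 = u/||u|| ≈ (0.9871, -0.1602) (||v_1|| = 1).

λ_1 = 20.1623,  λ_2 = 13.8377;  v_1 ≈ (0.9871, -0.1602)


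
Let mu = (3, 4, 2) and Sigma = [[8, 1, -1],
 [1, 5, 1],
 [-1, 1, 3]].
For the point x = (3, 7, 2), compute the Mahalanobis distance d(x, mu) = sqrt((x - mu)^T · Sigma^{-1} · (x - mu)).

Step 1 — centre the observation: (x - mu) = (0, 3, 0).

Step 2 — invert Sigma (cofactor / det for 3×3, or solve directly):
  Sigma^{-1} = [[0.1373, -0.0392, 0.0588],
 [-0.0392, 0.2255, -0.0882],
 [0.0588, -0.0882, 0.3824]].

Step 3 — form the quadratic (x - mu)^T · Sigma^{-1} · (x - mu):
  Sigma^{-1} · (x - mu) = (-0.1176, 0.6765, -0.2647).
  (x - mu)^T · [Sigma^{-1} · (x - mu)] = (0)·(-0.1176) + (3)·(0.6765) + (0)·(-0.2647) = 2.0294.

Step 4 — take square root: d = √(2.0294) ≈ 1.4246.

d(x, mu) = √(2.0294) ≈ 1.4246


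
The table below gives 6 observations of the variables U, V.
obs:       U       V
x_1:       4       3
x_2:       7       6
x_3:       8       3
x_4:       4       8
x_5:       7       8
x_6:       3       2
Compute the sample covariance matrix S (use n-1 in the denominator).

Step 1 — column means:
  mean(U) = (4 + 7 + 8 + 4 + 7 + 3) / 6 = 33/6 = 5.5
  mean(V) = (3 + 6 + 3 + 8 + 8 + 2) / 6 = 30/6 = 5

Step 2 — sample covariance S[i,j] = (1/(n-1)) · Σ_k (x_{k,i} - mean_i) · (x_{k,j} - mean_j), with n-1 = 5.
  S[U,U] = ((-1.5)·(-1.5) + (1.5)·(1.5) + (2.5)·(2.5) + (-1.5)·(-1.5) + (1.5)·(1.5) + (-2.5)·(-2.5)) / 5 = 21.5/5 = 4.3
  S[U,V] = ((-1.5)·(-2) + (1.5)·(1) + (2.5)·(-2) + (-1.5)·(3) + (1.5)·(3) + (-2.5)·(-3)) / 5 = 7/5 = 1.4
  S[V,V] = ((-2)·(-2) + (1)·(1) + (-2)·(-2) + (3)·(3) + (3)·(3) + (-3)·(-3)) / 5 = 36/5 = 7.2

S is symmetric (S[j,i] = S[i,j]). Assembling:

S = [[4.3, 1.4],
 [1.4, 7.2]]


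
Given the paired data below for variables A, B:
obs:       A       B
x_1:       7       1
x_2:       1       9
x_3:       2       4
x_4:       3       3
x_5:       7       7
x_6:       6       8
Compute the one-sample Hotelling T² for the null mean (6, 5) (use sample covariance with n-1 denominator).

Step 1 — sample mean vector:
  mean(A) = (7 + 1 + 2 + 3 + 7 + 6) / 6 = 26/6 = 4.3333
  mean(B) = (1 + 9 + 4 + 3 + 7 + 8) / 6 = 32/6 = 5.3333
  x̄ = (4.3333, 5.3333),  deviation x̄ - mu_0 = (4.3333, 5.3333) - (6, 5) = (-1.6667, 0.3333).

Step 2 — sample covariance matrix, S[i,j] = (1/(n-1)) · Σ_k (x_{k,i} - mean_i) · (x_{k,j} - mean_j), divisor n-1 = 5:
  S[A,A] = ((2.6667)·(2.6667) + (-3.3333)·(-3.3333) + (-2.3333)·(-2.3333) + (-1.3333)·(-1.3333) + (2.6667)·(2.6667) + (1.6667)·(1.6667)) / 5 = 35.3333/5 = 7.0667
  S[A,B] = ((2.6667)·(-4.3333) + (-3.3333)·(3.6667) + (-2.3333)·(-1.3333) + (-1.3333)·(-2.3333) + (2.6667)·(1.6667) + (1.6667)·(2.6667)) / 5 = -8.6667/5 = -1.7333
  S[B,B] = ((-4.3333)·(-4.3333) + (3.6667)·(3.6667) + (-1.3333)·(-1.3333) + (-2.3333)·(-2.3333) + (1.6667)·(1.6667) + (2.6667)·(2.6667)) / 5 = 49.3333/5 = 9.8667
  S = [[7.0667, -1.7333],
 [-1.7333, 9.8667]].

Step 3 — invert S. det(S) = 7.0667·9.8667 - (-1.7333)² = 66.72.
  S^{-1} = (1/det) · [[d, -b], [-b, a]] = [[0.1479, 0.026],
 [0.026, 0.1059]].

Step 4 — quadratic form (x̄ - mu_0)^T · S^{-1} · (x̄ - mu_0):
  S^{-1} · (x̄ - mu_0) = (-0.2378, -0.008),
  (x̄ - mu_0)^T · [...] = (-1.6667)·(-0.2378) + (0.3333)·(-0.008) = 0.3937.

Step 5 — scale by n: T² = 6 · 0.3937 = 2.3621.

T² ≈ 2.3621


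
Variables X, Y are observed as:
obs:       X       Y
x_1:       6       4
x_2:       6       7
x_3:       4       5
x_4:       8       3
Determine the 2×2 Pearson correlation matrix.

Step 1 — column means:
  mean(X) = (6 + 6 + 4 + 8) / 4 = 24/4 = 6
  mean(Y) = (4 + 7 + 5 + 3) / 4 = 19/4 = 4.75

Step 2 — sample variances and covariances s[i,j] = (1/(n-1)) · Σ_k (x_{k,i} - mean_i) · (x_{k,j} - mean_j), with n-1 = 3:
  s[X,X] = ((0)·(0) + (0)·(0) + (-2)·(-2) + (2)·(2)) / 3 = 8/3 = 2.6667
  s[X,Y] = ((0)·(-0.75) + (0)·(2.25) + (-2)·(0.25) + (2)·(-1.75)) / 3 = -4/3 = -1.3333
  s[Y,Y] = ((-0.75)·(-0.75) + (2.25)·(2.25) + (0.25)·(0.25) + (-1.75)·(-1.75)) / 3 = 8.75/3 = 2.9167
  Sample standard deviations s_i = √(s[i,i]):
  s(X) = √(2.6667) = 1.633
  s(Y) = √(2.9167) = 1.7078

Step 3 — r_{ij} = s_{ij} / (s_i · s_j):
  r[X,X] = 1 (diagonal).
  r[X,Y] = -1.3333 / (1.633 · 1.7078) = -1.3333 / 2.7889 = -0.4781
  r[Y,Y] = 1 (diagonal).

R is symmetric with unit diagonal. Assembling:

R = [[1, -0.4781],
 [-0.4781, 1]]


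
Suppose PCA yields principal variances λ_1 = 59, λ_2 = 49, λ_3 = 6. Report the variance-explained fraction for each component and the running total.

Step 1 — total variance = trace(Sigma) = Σ λ_i = 59 + 49 + 6 = 114.

Step 2 — fraction explained by component i = λ_i / Σ λ:
  PC1: 59/114 = 0.5175
  PC2: 49/114 = 0.4298
  PC3: 6/114 = 0.0526

Step 3 — cumulative fraction after k components = (λ_1 + ... + λ_k) / Σ λ:
  k = 1: 59/114 = 0.5175
  k = 2: (59 + 49)/114 = 108/114 = 0.9474
  k = 3: (59 + 49 + 6)/114 = 114/114 = 1

Summary (fraction, with percent):

explained: PC1 0.5175 (51.75%), PC2 0.4298 (42.98%), PC3 0.0526 (5.26%);  cumulative: 0.5175, 0.9474, 1


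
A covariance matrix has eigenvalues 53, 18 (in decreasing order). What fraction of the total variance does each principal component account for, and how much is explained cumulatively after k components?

Step 1 — total variance = trace(Sigma) = Σ λ_i = 53 + 18 = 71.

Step 2 — fraction explained by component i = λ_i / Σ λ:
  PC1: 53/71 = 0.7465
  PC2: 18/71 = 0.2535

Step 3 — cumulative fraction after k components = (λ_1 + ... + λ_k) / Σ λ:
  k = 1: 53/71 = 0.7465
  k = 2: (53 + 18)/71 = 71/71 = 1

Summary (fraction, with percent):

explained: PC1 0.7465 (74.65%), PC2 0.2535 (25.35%);  cumulative: 0.7465, 1


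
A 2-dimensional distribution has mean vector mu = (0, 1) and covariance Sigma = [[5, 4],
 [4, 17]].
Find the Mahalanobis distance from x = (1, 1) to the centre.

Step 1 — centre the observation: (x - mu) = (1, 0).

Step 2 — invert Sigma. det(Sigma) = 5·17 - (4)² = 69.
  Sigma^{-1} = (1/det) · [[d, -b], [-b, a]] = [[0.2464, -0.058],
 [-0.058, 0.0725]].

Step 3 — form the quadratic (x - mu)^T · Sigma^{-1} · (x - mu):
  Sigma^{-1} · (x - mu) = (0.2464, -0.058).
  (x - mu)^T · [Sigma^{-1} · (x - mu)] = (1)·(0.2464) + (0)·(-0.058) = 0.2464.

Step 4 — take square root: d = √(0.2464) ≈ 0.4964.

d(x, mu) = √(0.2464) ≈ 0.4964


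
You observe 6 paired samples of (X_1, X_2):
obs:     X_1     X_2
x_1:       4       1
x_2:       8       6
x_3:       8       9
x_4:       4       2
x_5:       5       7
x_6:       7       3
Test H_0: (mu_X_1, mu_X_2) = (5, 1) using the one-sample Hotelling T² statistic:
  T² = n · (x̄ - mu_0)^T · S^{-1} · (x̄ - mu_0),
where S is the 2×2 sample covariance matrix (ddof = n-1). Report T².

Step 1 — sample mean vector:
  mean(X_1) = (4 + 8 + 8 + 4 + 5 + 7) / 6 = 36/6 = 6
  mean(X_2) = (1 + 6 + 9 + 2 + 7 + 3) / 6 = 28/6 = 4.6667
  x̄ = (6, 4.6667),  deviation x̄ - mu_0 = (6, 4.6667) - (5, 1) = (1, 3.6667).

Step 2 — sample covariance matrix, S[i,j] = (1/(n-1)) · Σ_k (x_{k,i} - mean_i) · (x_{k,j} - mean_j), divisor n-1 = 5:
  S[X_1,X_1] = ((-2)·(-2) + (2)·(2) + (2)·(2) + (-2)·(-2) + (-1)·(-1) + (1)·(1)) / 5 = 18/5 = 3.6
  S[X_1,X_2] = ((-2)·(-3.6667) + (2)·(1.3333) + (2)·(4.3333) + (-2)·(-2.6667) + (-1)·(2.3333) + (1)·(-1.6667)) / 5 = 20/5 = 4
  S[X_2,X_2] = ((-3.6667)·(-3.6667) + (1.3333)·(1.3333) + (4.3333)·(4.3333) + (-2.6667)·(-2.6667) + (2.3333)·(2.3333) + (-1.6667)·(-1.6667)) / 5 = 49.3333/5 = 9.8667
  S = [[3.6, 4],
 [4, 9.8667]].

Step 3 — invert S. det(S) = 3.6·9.8667 - (4)² = 19.52.
  S^{-1} = (1/det) · [[d, -b], [-b, a]] = [[0.5055, -0.2049],
 [-0.2049, 0.1844]].

Step 4 — quadratic form (x̄ - mu_0)^T · S^{-1} · (x̄ - mu_0):
  S^{-1} · (x̄ - mu_0) = (-0.2459, 0.4713),
  (x̄ - mu_0)^T · [...] = (1)·(-0.2459) + (3.6667)·(0.4713) = 1.4822.

Step 5 — scale by n: T² = 6 · 1.4822 = 8.8934.

T² ≈ 8.8934


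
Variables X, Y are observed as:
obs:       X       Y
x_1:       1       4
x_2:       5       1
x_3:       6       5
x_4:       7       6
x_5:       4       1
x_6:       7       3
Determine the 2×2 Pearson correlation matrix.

Step 1 — column means:
  mean(X) = (1 + 5 + 6 + 7 + 4 + 7) / 6 = 30/6 = 5
  mean(Y) = (4 + 1 + 5 + 6 + 1 + 3) / 6 = 20/6 = 3.3333

Step 2 — sample variances and covariances s[i,j] = (1/(n-1)) · Σ_k (x_{k,i} - mean_i) · (x_{k,j} - mean_j), with n-1 = 5:
  s[X,X] = ((-4)·(-4) + (0)·(0) + (1)·(1) + (2)·(2) + (-1)·(-1) + (2)·(2)) / 5 = 26/5 = 5.2
  s[X,Y] = ((-4)·(0.6667) + (0)·(-2.3333) + (1)·(1.6667) + (2)·(2.6667) + (-1)·(-2.3333) + (2)·(-0.3333)) / 5 = 6/5 = 1.2
  s[Y,Y] = ((0.6667)·(0.6667) + (-2.3333)·(-2.3333) + (1.6667)·(1.6667) + (2.6667)·(2.6667) + (-2.3333)·(-2.3333) + (-0.3333)·(-0.3333)) / 5 = 21.3333/5 = 4.2667
  Sample standard deviations s_i = √(s[i,i]):
  s(X) = √(5.2) = 2.2804
  s(Y) = √(4.2667) = 2.0656

Step 3 — r_{ij} = s_{ij} / (s_i · s_j):
  r[X,X] = 1 (diagonal).
  r[X,Y] = 1.2 / (2.2804 · 2.0656) = 1.2 / 4.7103 = 0.2548
  r[Y,Y] = 1 (diagonal).

R is symmetric with unit diagonal. Assembling:

R = [[1, 0.2548],
 [0.2548, 1]]


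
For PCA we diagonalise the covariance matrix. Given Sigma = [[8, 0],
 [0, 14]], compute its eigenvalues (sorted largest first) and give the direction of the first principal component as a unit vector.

Step 1 — characteristic polynomial of 2×2 Sigma:
  det(Sigma - λI) = λ² - trace · λ + det = 0.
  trace = 8 + 14 = 22, det = 8·14 - (0)² = 112.
Step 2 — discriminant:
  Δ = trace² - 4·det = 484 - 448 = 36.
Step 3 — eigenvalues:
  λ = (trace ± √Δ)/2 = (22 ± 6)/2,
  λ_1 = 14,  λ_2 = 8.

Step 4 — unit eigenvector for λ_1: Sigma is diagonal, so its eigenvectors are the coordinate axes. λ_1 = 14 is the diagonal entry on the second coordinate axis, hence
  v_1 = (0, 1) (||v_1|| = 1).

λ_1 = 14,  λ_2 = 8;  v_1 ≈ (0, 1)
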